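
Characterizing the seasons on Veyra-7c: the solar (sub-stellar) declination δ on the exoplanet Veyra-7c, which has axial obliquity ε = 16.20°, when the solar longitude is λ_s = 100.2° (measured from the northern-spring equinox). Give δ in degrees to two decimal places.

sin δ = sin ε · sin λ_s = sin 16.20° × sin 100.2° = 0.274582.
δ = arcsin(0.274582) = +15.94°.

δ = +15.94°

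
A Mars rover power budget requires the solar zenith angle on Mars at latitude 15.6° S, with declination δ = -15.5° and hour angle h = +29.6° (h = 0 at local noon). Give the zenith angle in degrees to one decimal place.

θ_z = 28.5°

cos θ_z = sin φ sin δ + cos φ cos δ cos h = 0.071866 + 0.807007 = 0.878873.
θ_z = arccos(0.878873) = 28.5°.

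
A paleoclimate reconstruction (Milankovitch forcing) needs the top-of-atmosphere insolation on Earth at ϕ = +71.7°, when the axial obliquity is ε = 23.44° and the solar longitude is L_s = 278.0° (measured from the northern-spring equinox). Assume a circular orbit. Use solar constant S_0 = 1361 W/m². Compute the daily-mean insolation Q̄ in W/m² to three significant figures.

Q̄ ≈ 0.00 W/m²

Solar declination: sin δ = sin ε · sin L_s = sin 23.44° × sin 278.0° = -0.39392, so δ = -23.198°.
cos h₀ = −tan(+71.7°) tan(-23.198°) = 1.2959 ≥ 1 ⇒ polar night, h₀ = 0 and Q̄ = 0.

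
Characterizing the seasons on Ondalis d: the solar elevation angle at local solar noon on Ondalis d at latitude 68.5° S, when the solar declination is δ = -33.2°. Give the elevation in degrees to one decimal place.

54.7°

At local noon the hour angle is zero, so the zenith angle equals |ϕ − δ| = |-68.5° − (-33.200°)| = 35.300°.
Elevation = 90° − 35.300° = 54.7°.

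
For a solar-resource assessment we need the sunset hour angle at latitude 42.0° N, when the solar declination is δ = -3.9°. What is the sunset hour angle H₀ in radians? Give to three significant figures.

H₀ = 1.51 rad

cos H₀ = −tan φ · tan δ = −tan(+42.0°) × tan(-3.900°) = 0.0614, so H₀ = 1.5094 rad = 86.48°.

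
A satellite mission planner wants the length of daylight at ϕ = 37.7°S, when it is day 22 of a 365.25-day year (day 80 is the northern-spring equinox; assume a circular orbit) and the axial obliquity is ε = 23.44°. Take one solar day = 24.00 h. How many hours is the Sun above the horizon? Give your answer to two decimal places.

14.12 h

Solar longitude: L_s = 360° × (22 − 80)/365.25 = -57.166°, i.e. -57.166° + 360° = 302.834°.
sin δ = sin 23.44° × sin 302.834° = -0.33424, so δ = -19.526°.
cos h₀ = −tan ϕ · tan δ = −tan(-37.7°) × tan(-19.526°) = -0.2741, so h₀ = 1.8484 rad = 105.91°.
Daylight = 2h₀/(2π) × 24.00 h = (1.8484/π) × 24.00 = 14.12 h.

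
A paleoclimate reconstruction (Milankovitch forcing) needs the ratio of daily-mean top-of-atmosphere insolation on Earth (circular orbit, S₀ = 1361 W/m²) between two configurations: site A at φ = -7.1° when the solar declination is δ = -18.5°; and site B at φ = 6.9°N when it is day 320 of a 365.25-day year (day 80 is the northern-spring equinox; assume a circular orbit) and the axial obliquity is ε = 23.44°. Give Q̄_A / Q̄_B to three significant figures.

— Configuration A (φ=-7.1°):
cos H₀ = −tan(-7.1°) tan(-18.500°) = -0.0417, H₀ = 1.6125 rad.
Bracket: H₀ sin φ sin δ + cos φ cos δ sin H₀ = 1.6125×-0.12360×-0.31730 + 0.99233×0.94832×0.99913 = 0.063239 + 0.940228 = 1.003467.
Q̄ = (S₀/π) × [bracket] = (1361/π) × 1.003467 = 434.72 W/m².
— Configuration B (φ=+6.9°):
Solar longitude: λ_s = 360° × (320 − 80)/365.25 = 236.550°.
sin δ = sin 23.44° × sin 236.550° = -0.33190, so δ = -19.384°.
cos H₀ = −tan(+6.9°) tan(-19.384°) = 0.0426, H₀ = 1.5282 rad.
Bracket: H₀ sin φ sin δ + cos φ cos δ sin H₀ = 1.5282×0.12014×-0.33190 + 0.99276×0.94331×0.99909 = -0.060936 + 0.935628 = 0.874692.
Q̄ = (S₀/π) × [bracket] = (1361/π) × 0.874692 = 378.93 W/m².
Ratio Q̄_A / Q̄_B = 434.72 / 378.93 = 1.147.

Q̄_A / Q̄_B ≈ 1.15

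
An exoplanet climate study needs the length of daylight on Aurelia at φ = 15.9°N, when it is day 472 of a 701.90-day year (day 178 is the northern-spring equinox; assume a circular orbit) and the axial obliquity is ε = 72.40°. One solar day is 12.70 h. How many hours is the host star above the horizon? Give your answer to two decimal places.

6.96 h

Solar longitude: λ_s = 360° × (472 − 178)/701.90 = 150.791°.
sin δ = sin 72.40° × sin 150.791° = 0.46516, so δ = +27.720°.
cos H₀ = −tan φ · tan δ = −tan(+15.9°) × tan(+27.720°) = -0.1497, so H₀ = 1.7210 rad = 98.61°.
Daylight = 2H₀/(2π) × 12.70 h = (1.7210/π) × 12.70 = 6.96 h.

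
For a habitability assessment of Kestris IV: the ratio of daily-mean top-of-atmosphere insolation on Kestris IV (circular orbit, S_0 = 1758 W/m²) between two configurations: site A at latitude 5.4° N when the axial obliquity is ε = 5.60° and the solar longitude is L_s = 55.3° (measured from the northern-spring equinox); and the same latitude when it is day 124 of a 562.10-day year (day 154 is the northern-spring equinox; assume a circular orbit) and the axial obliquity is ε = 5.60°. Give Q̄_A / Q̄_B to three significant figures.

Q̄_A / Q̄_B ≈ 1.01

— Configuration A (ϕ=+5.4°):
Solar declination: sin δ = sin ε · sin L_s = sin 5.60° × sin 55.3° = 0.08023, so δ = +4.602°.
cos h₀ = −tan(+5.4°) tan(+4.602°) = -0.0076, h₀ = 1.5784 rad.
Bracket: h₀ sin ϕ sin δ + cos ϕ cos δ sin h₀ = 1.5784×0.09411×0.08023 + 0.99556×0.99678×0.99997 = 0.011918 + 0.992325 = 1.004243.
Q̄ = (S_0/π) × [bracket] = (1758/π) × 1.004243 = 561.96 W/m².
— Configuration B (ϕ=+5.4°):
Solar longitude: L_s = 360° × (124 − 154)/562.10 = -19.214°, i.e. -19.214° + 360° = 340.786°.
sin δ = sin 5.60° × sin 340.786° = -0.03211, so δ = -1.840°.
cos h₀ = −tan(+5.4°) tan(-1.840°) = 0.0030, h₀ = 1.5678 rad.
Bracket: h₀ sin ϕ sin δ + cos ϕ cos δ sin h₀ = 1.5678×0.09411×-0.03211 + 0.99556×0.99948×1.00000 = -0.004738 + 0.995042 = 0.990304.
Q̄ = (S_0/π) × [bracket] = (1758/π) × 0.990304 = 554.16 W/m².
Ratio Q̄_A / Q̄_B = 561.96 / 554.16 = 1.014.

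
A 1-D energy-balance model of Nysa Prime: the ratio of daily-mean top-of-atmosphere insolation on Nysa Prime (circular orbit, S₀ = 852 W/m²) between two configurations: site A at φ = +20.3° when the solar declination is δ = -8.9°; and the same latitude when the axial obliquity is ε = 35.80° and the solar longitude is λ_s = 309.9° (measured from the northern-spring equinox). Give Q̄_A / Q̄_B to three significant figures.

— Configuration A (φ=+20.3°):
cos H₀ = −tan(+20.3°) tan(-8.900°) = 0.0579, H₀ = 1.5128 rad.
Bracket: H₀ sin φ sin δ + cos φ cos δ sin H₀ = 1.5128×0.34694×-0.15471 + 0.93789×0.98796×0.99832 = -0.081200 + 0.925041 = 0.843841.
Q̄ = (S₀/π) × [bracket] = (852/π) × 0.843841 = 228.85 W/m².
— Configuration B (φ=+20.3°):
Solar declination: sin δ = sin ε · sin λ_s = sin 35.80° × sin 309.9° = -0.44876, so δ = -26.664°.
cos H₀ = −tan(+20.3°) tan(-26.664°) = 0.1858, H₀ = 1.3840 rad.
Bracket: H₀ sin φ sin δ + cos φ cos δ sin H₀ = 1.3840×0.34694×-0.44876 + 0.93789×0.89365×0.98260 = -0.215479 + 0.823562 = 0.608083.
Q̄ = (S₀/π) × [bracket] = (852/π) × 0.608083 = 164.91 W/m².
Ratio Q̄_A / Q̄_B = 228.85 / 164.91 = 1.388.

Q̄_A / Q̄_B ≈ 1.39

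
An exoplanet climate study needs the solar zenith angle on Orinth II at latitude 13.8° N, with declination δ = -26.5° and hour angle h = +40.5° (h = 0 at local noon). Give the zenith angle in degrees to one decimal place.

cos θ_z = sin ϕ sin δ + cos ϕ cos δ cos h = -0.106433 + 0.660870 = 0.554437.
θ_z = arccos(0.554437) = 56.3°.

θ_z = 56.3°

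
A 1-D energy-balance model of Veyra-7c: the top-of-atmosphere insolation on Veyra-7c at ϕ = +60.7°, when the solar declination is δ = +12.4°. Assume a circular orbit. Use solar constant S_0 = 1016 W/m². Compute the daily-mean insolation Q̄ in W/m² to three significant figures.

cos h₀ = −tan(+60.7°) tan(+12.400°) = -0.3918, h₀ = 1.9734 rad.
Bracket: h₀ sin ϕ sin δ + cos ϕ cos δ sin h₀ = 1.9734×0.87207×0.21474 + 0.48938×0.97667×0.92005 = 0.369555 + 0.439750 = 0.809305.
Q̄ = (S_0/π) × [bracket] = (1016/π) × 0.809305 = 261.7 W/m².

Q̄ ≈ 262 W/m²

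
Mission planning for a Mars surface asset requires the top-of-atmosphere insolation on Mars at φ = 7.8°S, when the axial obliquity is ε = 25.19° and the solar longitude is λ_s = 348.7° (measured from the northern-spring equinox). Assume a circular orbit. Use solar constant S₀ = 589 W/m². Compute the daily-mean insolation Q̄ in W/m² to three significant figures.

Q̄ ≈ 188 W/m²

Solar declination: sin δ = sin ε · sin λ_s = sin 25.19° × sin 348.7° = -0.08340, so δ = -4.784°.
cos H₀ = −tan(-7.8°) tan(-4.784°) = -0.0115, H₀ = 1.5823 rad.
Bracket: H₀ sin φ sin δ + cos φ cos δ sin H₀ = 1.5823×-0.13572×-0.08340 + 0.99075×0.99652×0.99993 = 0.017910 + 0.987233 = 1.005143.
Q̄ = (S₀/π) × [bracket] = (589/π) × 1.005143 = 188.4 W/m².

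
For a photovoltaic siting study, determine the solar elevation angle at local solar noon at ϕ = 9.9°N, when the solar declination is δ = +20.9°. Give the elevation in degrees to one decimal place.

79.0°

At local noon the hour angle is zero, so the zenith angle equals |ϕ − δ| = |+9.9° − (+20.900°)| = 11.000°.
Elevation = 90° − 11.000° = 79.0°.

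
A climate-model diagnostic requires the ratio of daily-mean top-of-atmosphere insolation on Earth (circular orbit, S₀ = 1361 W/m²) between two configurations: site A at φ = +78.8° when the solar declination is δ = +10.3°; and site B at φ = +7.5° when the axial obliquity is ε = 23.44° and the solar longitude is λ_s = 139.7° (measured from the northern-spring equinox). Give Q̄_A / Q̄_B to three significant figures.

— Configuration A (φ=+78.8°):
cos H₀ = −tan(+78.8°) tan(+10.300°) = -0.9178, H₀ = 2.7333 rad.
Bracket: H₀ sin φ sin δ + cos φ cos δ sin H₀ = 2.7333×0.98096×0.17880 + 0.19423×0.98389×0.39703 = 0.479409 + 0.075873 = 0.555282.
Q̄ = (S₀/π) × [bracket] = (1361/π) × 0.555282 = 240.56 W/m².
— Configuration B (φ=+7.5°):
Solar declination: sin δ = sin ε · sin λ_s = sin 23.44° × sin 139.7° = 0.25729, so δ = +14.909°.
cos H₀ = −tan(+7.5°) tan(+14.909°) = -0.0351, H₀ = 1.6059 rad.
Bracket: H₀ sin φ sin δ + cos φ cos δ sin H₀ = 1.6059×0.13053×0.25729 + 0.99144×0.96634×0.99939 = 0.053933 + 0.957484 = 1.011417.
Q̄ = (S₀/π) × [bracket] = (1361/π) × 1.011417 = 438.17 W/m².
Ratio Q̄_A / Q̄_B = 240.56 / 438.17 = 0.5490.

Q̄_A / Q̄_B ≈ 0.549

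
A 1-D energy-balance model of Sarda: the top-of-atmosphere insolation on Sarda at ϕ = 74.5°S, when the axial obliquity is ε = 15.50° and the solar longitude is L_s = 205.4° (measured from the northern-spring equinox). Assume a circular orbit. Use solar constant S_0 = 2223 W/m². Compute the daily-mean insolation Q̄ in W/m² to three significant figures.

Q̄ ≈ 327 W/m²

Solar declination: sin δ = sin ε · sin L_s = sin 15.50° × sin 205.4° = -0.11463, so δ = -6.582°.
cos h₀ = −tan(-74.5°) tan(-6.582°) = -0.4161, h₀ = 1.9999 rad.
Bracket: h₀ sin ϕ sin δ + cos ϕ cos δ sin h₀ = 1.9999×-0.96363×-0.11463 + 0.26724×0.99341×0.90933 = 0.220911 + 0.241408 = 0.462319.
Q̄ = (S_0/π) × [bracket] = (2223/π) × 0.462319 = 327.1 W/m².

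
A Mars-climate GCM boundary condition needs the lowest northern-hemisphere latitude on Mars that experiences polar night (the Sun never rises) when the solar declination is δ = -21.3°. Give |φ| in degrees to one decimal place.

|φ| = 68.7°

Polar night requires cos H₀ = −tan φ tan δ ≥ 1, i.e. tan φ tan δ ≤ −1.
The boundary is |tan φ| · |tan δ| = 1, so |φ| = 90° − |δ| = 90° − 21.3° = 68.7° in the northern hemisphere.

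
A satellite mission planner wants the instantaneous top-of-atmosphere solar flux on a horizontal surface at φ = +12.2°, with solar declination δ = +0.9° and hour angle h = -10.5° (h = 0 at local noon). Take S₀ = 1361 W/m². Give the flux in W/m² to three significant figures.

cos θ_z = sin φ sin δ + cos φ cos δ cos h = 0.003319 + 0.960930 = 0.964249.
Flux = S₀ · cos θ_z = 1361 × 0.964249 = 1312 W/m².

1.31e+03 W/m²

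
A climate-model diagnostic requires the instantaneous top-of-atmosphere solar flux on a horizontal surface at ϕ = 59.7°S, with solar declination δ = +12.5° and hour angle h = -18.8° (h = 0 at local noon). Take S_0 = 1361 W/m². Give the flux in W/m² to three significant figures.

cos θ_z = sin ϕ sin δ + cos ϕ cos δ cos h = -0.186873 + 0.466289 = 0.279416.
Flux = S_0 · cos θ_z = 1361 × 0.279416 = 380.3 W/m².

380 W/m²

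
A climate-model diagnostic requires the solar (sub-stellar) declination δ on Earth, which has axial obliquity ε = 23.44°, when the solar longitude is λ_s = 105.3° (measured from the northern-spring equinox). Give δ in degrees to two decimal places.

δ = +22.56°

sin δ = sin ε · sin λ_s = sin 23.44° × sin 105.3° = 0.383690.
δ = arcsin(0.383690) = +22.56°.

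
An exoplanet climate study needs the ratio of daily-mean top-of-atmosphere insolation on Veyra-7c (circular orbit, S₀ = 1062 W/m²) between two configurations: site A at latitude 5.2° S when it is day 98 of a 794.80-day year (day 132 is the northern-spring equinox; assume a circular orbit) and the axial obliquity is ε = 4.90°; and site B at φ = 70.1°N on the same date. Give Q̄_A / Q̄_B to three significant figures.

— Configuration A (φ=-5.2°):
Solar longitude: λ_s = 360° × (98 − 132)/794.80 = -15.400°, i.e. -15.400° + 360° = 344.600°.
sin δ = sin 4.90° × sin 344.600° = -0.02268, so δ = -1.300°.
cos H₀ = −tan(-5.2°) tan(-1.300°) = -0.0021, H₀ = 1.5729 rad.
Bracket: H₀ sin φ sin δ + cos φ cos δ sin H₀ = 1.5729×-0.09063×-0.02268 + 0.99588×0.99974×1.00000 = 0.003233 + 0.995621 = 0.998854.
Q̄ = (S₀/π) × [bracket] = (1062/π) × 0.998854 = 337.66 W/m².
— Configuration B (φ=+70.1°):
cos H₀ = −tan(+70.1°) tan(-1.300°) = 0.0627, H₀ = 1.5081 rad.
Bracket: H₀ sin φ sin δ + cos φ cos δ sin H₀ = 1.5081×0.94029×-0.02268 + 0.34038×0.99974×0.99803 = -0.032161 + 0.339621 = 0.307460.
Q̄ = (S₀/π) × [bracket] = (1062/π) × 0.307460 = 103.94 W/m².
Ratio Q̄_A / Q̄_B = 337.66 / 103.94 = 3.249.

Q̄_A / Q̄_B ≈ 3.25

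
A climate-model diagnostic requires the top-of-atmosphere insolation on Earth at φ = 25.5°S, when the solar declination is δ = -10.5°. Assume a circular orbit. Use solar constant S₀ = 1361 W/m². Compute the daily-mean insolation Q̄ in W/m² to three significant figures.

Q̄ ≈ 439 W/m²

cos H₀ = −tan(-25.5°) tan(-10.500°) = -0.0884, H₀ = 1.6593 rad.
Bracket: H₀ sin φ sin δ + cos φ cos δ sin H₀ = 1.6593×-0.43051×-0.18224 + 0.90259×0.98325×0.99608 = 0.130182 + 0.883993 = 1.014175.
Q̄ = (S₀/π) × [bracket] = (1361/π) × 1.014175 = 439.4 W/m².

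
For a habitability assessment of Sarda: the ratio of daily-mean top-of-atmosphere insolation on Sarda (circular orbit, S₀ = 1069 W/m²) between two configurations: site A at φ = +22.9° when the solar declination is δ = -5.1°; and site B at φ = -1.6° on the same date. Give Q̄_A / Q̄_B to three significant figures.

— Configuration A (φ=+22.9°):
cos H₀ = −tan(+22.9°) tan(-5.100°) = 0.0377, H₀ = 1.5331 rad.
Bracket: H₀ sin φ sin δ + cos φ cos δ sin H₀ = 1.5331×0.38912×-0.08889 + 0.92119×0.99604×0.99929 = -0.053028 + 0.916891 = 0.863863.
Q̄ = (S₀/π) × [bracket] = (1069/π) × 0.863863 = 293.95 W/m².
— Configuration B (φ=-1.6°):
cos H₀ = −tan(-1.6°) tan(-5.100°) = -0.0025, H₀ = 1.5733 rad.
Bracket: H₀ sin φ sin δ + cos φ cos δ sin H₀ = 1.5733×-0.02792×-0.08889 + 0.99961×0.99604×1.00000 = 0.003905 + 0.995652 = 0.999557.
Q̄ = (S₀/π) × [bracket] = (1069/π) × 0.999557 = 340.12 W/m².
Ratio Q̄_A / Q̄_B = 293.95 / 340.12 = 0.8643.

Q̄_A / Q̄_B ≈ 0.864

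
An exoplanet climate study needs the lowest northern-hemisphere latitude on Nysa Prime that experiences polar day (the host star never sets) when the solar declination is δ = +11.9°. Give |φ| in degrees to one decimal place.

|φ| = 78.1°

Polar day requires cos H₀ = −tan φ tan δ ≤ −1, i.e. tan φ tan δ ≥ 1.
The boundary is |tan φ| · |tan δ| = 1, so |φ| = 90° − |δ| = 90° − 11.9° = 78.1° in the northern hemisphere.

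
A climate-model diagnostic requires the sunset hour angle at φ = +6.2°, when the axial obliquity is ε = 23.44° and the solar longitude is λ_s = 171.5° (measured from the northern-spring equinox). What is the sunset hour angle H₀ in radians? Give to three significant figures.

H₀ = 1.58 rad

Solar declination: sin δ = sin ε · sin λ_s = sin 23.44° × sin 171.5° = 0.05880, so δ = +3.371°.
cos H₀ = −tan φ · tan δ = −tan(+6.2°) × tan(+3.371°) = -0.0064, so H₀ = 1.5772 rad = 90.37°.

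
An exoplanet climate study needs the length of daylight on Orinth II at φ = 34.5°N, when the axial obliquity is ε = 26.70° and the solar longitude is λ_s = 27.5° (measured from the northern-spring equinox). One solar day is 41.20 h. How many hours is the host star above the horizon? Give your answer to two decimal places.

22.52 h

Solar declination: sin δ = sin ε · sin λ_s = sin 26.70° × sin 27.5° = 0.20747, so δ = +11.974°.
cos H₀ = −tan φ · tan δ = −tan(+34.5°) × tan(+11.974°) = -0.1458, so H₀ = 1.7171 rad = 98.38°.
Daylight = 2H₀/(2π) × 41.20 h = (1.7171/π) × 41.20 = 22.52 h.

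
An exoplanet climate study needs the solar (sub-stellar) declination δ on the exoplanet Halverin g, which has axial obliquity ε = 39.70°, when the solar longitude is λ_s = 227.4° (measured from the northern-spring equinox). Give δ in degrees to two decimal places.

δ = -28.05°

sin δ = sin ε · sin λ_s = sin 39.70° × sin 227.4° = -0.470195.
δ = arcsin(-0.470195) = -28.05°.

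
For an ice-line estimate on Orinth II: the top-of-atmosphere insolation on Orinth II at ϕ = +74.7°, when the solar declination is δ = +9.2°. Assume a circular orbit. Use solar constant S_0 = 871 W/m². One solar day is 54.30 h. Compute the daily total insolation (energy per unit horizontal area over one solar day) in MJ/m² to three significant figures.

29.8 MJ/m²

cos h₀ = −tan(+74.7°) tan(+9.200°) = -0.5920, h₀ = 2.2044 rad.
Bracket: h₀ sin ϕ sin δ + cos ϕ cos δ sin h₀ = 2.2044×0.96456×0.15988 + 0.26387×0.98714×0.80591 = 0.339949 + 0.209921 = 0.549870.
Q̄ = (S_0/π) × [bracket] = (871/π) × 0.549870 = 152.45 W/m².
Daily total = Q̄ × 54.30 h × 3600 s/h = 152.45 × 54.30 × 3600 / 10⁶ = 29.80 MJ/m².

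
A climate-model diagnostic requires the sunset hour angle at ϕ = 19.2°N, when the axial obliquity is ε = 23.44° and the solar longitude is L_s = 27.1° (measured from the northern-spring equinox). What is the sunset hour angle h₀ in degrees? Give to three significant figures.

h₀ = 93.7°

Solar declination: sin δ = sin ε · sin L_s = sin 23.44° × sin 27.1° = 0.18121, so δ = +10.440°.
cos h₀ = −tan ϕ · tan δ = −tan(+19.2°) × tan(+10.440°) = -0.0642, so h₀ = 1.6350 rad = 93.68°.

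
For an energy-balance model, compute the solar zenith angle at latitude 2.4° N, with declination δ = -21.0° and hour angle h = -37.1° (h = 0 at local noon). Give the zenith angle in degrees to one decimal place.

θ_z = 43.2°

cos θ_z = sin φ sin δ + cos φ cos δ cos h = -0.015007 + 0.743956 = 0.728949.
θ_z = arccos(0.728949) = 43.2°.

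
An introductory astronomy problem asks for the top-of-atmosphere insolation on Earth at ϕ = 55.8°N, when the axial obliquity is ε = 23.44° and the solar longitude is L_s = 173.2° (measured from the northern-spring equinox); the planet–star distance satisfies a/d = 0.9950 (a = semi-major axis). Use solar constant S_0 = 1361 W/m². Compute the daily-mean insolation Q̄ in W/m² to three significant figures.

Solar declination: sin δ = sin ε · sin L_s = sin 23.44° × sin 173.2° = 0.04710, so δ = +2.700°.
cos h₀ = −tan(+55.8°) tan(+2.700°) = -0.0694, h₀ = 1.6402 rad.
Bracket: h₀ sin ϕ sin δ + cos ϕ cos δ sin h₀ = 1.6402×0.82708×0.04710 + 0.56208×0.99889×0.99759 = 0.063895 + 0.560103 = 0.623998.
Inverse-square distance factor (a/d)² = 0.9950² = 0.990025.
Q̄ = (S_0/π) × 0.990025 × [bracket] = (1361/π) × 0.990025 × 0.623998 = 267.6 W/m².

Q̄ ≈ 268 W/m²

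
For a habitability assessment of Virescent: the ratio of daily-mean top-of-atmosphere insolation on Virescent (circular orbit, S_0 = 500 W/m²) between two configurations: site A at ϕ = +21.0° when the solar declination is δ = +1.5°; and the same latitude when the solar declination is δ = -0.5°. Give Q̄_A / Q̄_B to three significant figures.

— Configuration A (ϕ=+21.0°):
cos h₀ = −tan(+21.0°) tan(+1.500°) = -0.0101, h₀ = 1.5808 rad.
Bracket: h₀ sin ϕ sin δ + cos ϕ cos δ sin h₀ = 1.5808×0.35837×0.02618 + 0.93358×0.99966×0.99995 = 0.014831 + 0.933216 = 0.948047.
Q̄ = (S_0/π) × [bracket] = (500/π) × 0.948047 = 150.89 W/m².
— Configuration B (ϕ=+21.0°):
cos h₀ = −tan(+21.0°) tan(-0.500°) = 0.0033, h₀ = 1.5674 rad.
Bracket: h₀ sin ϕ sin δ + cos ϕ cos δ sin h₀ = 1.5674×0.35837×-0.00873 + 0.93358×0.99996×0.99999 = -0.004904 + 0.933533 = 0.928629.
Q̄ = (S_0/π) × [bracket] = (500/π) × 0.928629 = 147.80 W/m².
Ratio Q̄_A / Q̄_B = 150.89 / 147.80 = 1.021.

Q̄_A / Q̄_B ≈ 1.02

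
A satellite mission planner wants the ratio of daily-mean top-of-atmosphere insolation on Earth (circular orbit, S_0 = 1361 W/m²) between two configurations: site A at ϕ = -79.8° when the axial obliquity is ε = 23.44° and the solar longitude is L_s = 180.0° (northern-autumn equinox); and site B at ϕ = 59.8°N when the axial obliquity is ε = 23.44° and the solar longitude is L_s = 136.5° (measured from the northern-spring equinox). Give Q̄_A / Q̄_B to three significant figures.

— Configuration A (ϕ=-79.8°):
Solar declination: sin δ = sin ε · sin L_s = sin 23.44° × sin 180.0° = 0.00000, so δ = +0.000°.
cos h₀ = −tan(-79.8°) tan(+0.000°) = 0.0000, h₀ = 1.5708 rad.
Bracket: h₀ sin ϕ sin δ + cos ϕ cos δ sin h₀ = 1.5708×-0.98420×0.00000 + 0.17708×1.00000×1.00000 = -0.000000 + 0.177080 = 0.177080.
Q̄ = (S_0/π) × [bracket] = (1361/π) × 0.177080 = 76.715 W/m².
— Configuration B (ϕ=+59.8°):
Solar declination: sin δ = sin ε · sin L_s = sin 23.44° × sin 136.5° = 0.27382, so δ = +15.892°.
cos h₀ = −tan(+59.8°) tan(+15.892°) = -0.4892, h₀ = 2.0819 rad.
Bracket: h₀ sin ϕ sin δ + cos ϕ cos δ sin h₀ = 2.0819×0.86427×0.27382 + 0.50302×0.96178×0.87219 = 0.492691 + 0.421961 = 0.914652.
Q̄ = (S_0/π) × [bracket] = (1361/π) × 0.914652 = 396.25 W/m².
Ratio Q̄_A / Q̄_B = 76.715 / 396.25 = 0.1936.

Q̄_A / Q̄_B ≈ 0.194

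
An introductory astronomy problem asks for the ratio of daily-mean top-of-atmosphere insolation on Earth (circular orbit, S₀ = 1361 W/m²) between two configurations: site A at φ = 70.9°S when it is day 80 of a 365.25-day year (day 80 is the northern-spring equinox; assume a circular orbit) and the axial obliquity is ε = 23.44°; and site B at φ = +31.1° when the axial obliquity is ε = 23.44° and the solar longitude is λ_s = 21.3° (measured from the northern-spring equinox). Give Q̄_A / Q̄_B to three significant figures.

— Configuration A (φ=-70.9°):
Solar longitude: λ_s = 360° × (80 − 80)/365.25 = 0.000°.
sin δ = sin 23.44° × sin 0.000° = 0.00000, so δ = +0.000°.
cos H₀ = −tan(-70.9°) tan(+0.000°) = 0.0000, H₀ = 1.5708 rad.
Bracket: H₀ sin φ sin δ + cos φ cos δ sin H₀ = 1.5708×-0.94495×0.00000 + 0.32722×1.00000×1.00000 = -0.000000 + 0.327220 = 0.327220.
Q̄ = (S₀/π) × [bracket] = (1361/π) × 0.327220 = 141.76 W/m².
— Configuration B (φ=+31.1°):
Solar declination: sin δ = sin ε · sin λ_s = sin 23.44° × sin 21.3° = 0.14450, so δ = +8.308°.
cos H₀ = −tan(+31.1°) tan(+8.308°) = -0.0881, H₀ = 1.6590 rad.
Bracket: H₀ sin φ sin δ + cos φ cos δ sin H₀ = 1.6590×0.51653×0.14450 + 0.85627×0.98951×0.99611 = 0.123825 + 0.843992 = 0.967817.
Q̄ = (S₀/π) × [bracket] = (1361/π) × 0.967817 = 419.28 W/m².
Ratio Q̄_A / Q̄_B = 141.76 / 419.28 = 0.3381.

Q̄_A / Q̄_B ≈ 0.338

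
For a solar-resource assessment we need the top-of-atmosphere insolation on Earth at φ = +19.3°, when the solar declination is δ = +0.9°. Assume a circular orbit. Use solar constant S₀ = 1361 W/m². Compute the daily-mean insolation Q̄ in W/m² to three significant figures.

Q̄ ≈ 412 W/m²

cos H₀ = −tan(+19.3°) tan(+0.900°) = -0.0055, H₀ = 1.5763 rad.
Bracket: H₀ sin φ sin δ + cos φ cos δ sin H₀ = 1.5763×0.33051×0.01571 + 0.94380×0.99988×0.99998 = 0.008185 + 0.943668 = 0.951853.
Q̄ = (S₀/π) × [bracket] = (1361/π) × 0.951853 = 412.4 W/m².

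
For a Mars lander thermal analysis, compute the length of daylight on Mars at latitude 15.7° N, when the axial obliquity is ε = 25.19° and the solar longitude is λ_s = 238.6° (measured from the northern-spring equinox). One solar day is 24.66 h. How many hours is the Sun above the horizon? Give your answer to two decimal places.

11.47 h

Solar declination: sin δ = sin ε · sin λ_s = sin 25.19° × sin 238.6° = -0.36329, so δ = -21.302°.
cos H₀ = −tan φ · tan δ = −tan(+15.7°) × tan(-21.302°) = 0.1096, so H₀ = 1.4610 rad = 83.71°.
Daylight = 2H₀/(2π) × 24.66 h = (1.4610/π) × 24.66 = 11.47 h.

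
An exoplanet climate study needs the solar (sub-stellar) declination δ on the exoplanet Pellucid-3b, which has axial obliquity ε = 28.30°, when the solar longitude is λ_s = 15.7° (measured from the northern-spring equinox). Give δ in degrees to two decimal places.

δ = +7.37°

sin δ = sin ε · sin λ_s = sin 28.30° × sin 15.7° = 0.128288.
δ = arcsin(0.128288) = +7.37°.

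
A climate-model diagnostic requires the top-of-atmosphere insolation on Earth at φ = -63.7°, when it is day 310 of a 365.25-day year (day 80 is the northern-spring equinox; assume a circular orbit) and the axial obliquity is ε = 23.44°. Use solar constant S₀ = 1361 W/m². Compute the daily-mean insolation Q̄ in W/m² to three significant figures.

Solar longitude: λ_s = 360° × (310 − 80)/365.25 = 226.694°.
sin δ = sin 23.44° × sin 226.694° = -0.28947, so δ = -16.826°.
cos H₀ = −tan(-63.7°) tan(-16.826°) = -0.6119, H₀ = 2.2293 rad.
Bracket: H₀ sin φ sin δ + cos φ cos δ sin H₀ = 2.2293×-0.89649×-0.28947 + 0.44307×0.95719×0.79094 = 0.578519 + 0.335439 = 0.913958.
Q̄ = (S₀/π) × [bracket] = (1361/π) × 0.913958 = 395.9 W/m².

Q̄ ≈ 396 W/m²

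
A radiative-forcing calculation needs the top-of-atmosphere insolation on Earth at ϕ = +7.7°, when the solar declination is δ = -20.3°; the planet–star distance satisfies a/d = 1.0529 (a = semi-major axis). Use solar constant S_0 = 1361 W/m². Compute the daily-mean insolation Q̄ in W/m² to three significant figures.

cos h₀ = −tan(+7.7°) tan(-20.300°) = 0.0500, h₀ = 1.5208 rad.
Bracket: h₀ sin ϕ sin δ + cos ϕ cos δ sin h₀ = 1.5208×0.13399×-0.34694 + 0.99098×0.93789×0.99875 = -0.070697 + 0.928268 = 0.857571.
Inverse-square distance factor (a/d)² = 1.0529² = 1.108598.
Q̄ = (S_0/π) × 1.108598 × [bracket] = (1361/π) × 1.108598 × 0.857571 = 411.9 W/m².

Q̄ ≈ 412 W/m²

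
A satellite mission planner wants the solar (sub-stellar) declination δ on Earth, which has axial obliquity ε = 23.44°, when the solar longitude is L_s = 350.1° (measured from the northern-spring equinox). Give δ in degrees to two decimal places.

δ = -3.92°

sin δ = sin ε · sin L_s = sin 23.44° × sin 350.1° = -0.068391.
δ = arcsin(-0.068391) = -3.92°.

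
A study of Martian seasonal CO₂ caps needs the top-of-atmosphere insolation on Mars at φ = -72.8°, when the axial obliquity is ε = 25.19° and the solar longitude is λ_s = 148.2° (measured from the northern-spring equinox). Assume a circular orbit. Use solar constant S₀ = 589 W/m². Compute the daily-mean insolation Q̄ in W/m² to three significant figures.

Solar declination: sin δ = sin ε · sin λ_s = sin 25.19° × sin 148.2° = 0.22428, so δ = +12.961°.
cos H₀ = −tan(-72.8°) tan(+12.961°) = 0.7435, H₀ = 0.7325 rad.
Bracket: H₀ sin φ sin δ + cos φ cos δ sin H₀ = 0.7325×-0.95528×0.22428 + 0.29571×0.97452×0.66875 = -0.156938 + 0.192717 = 0.035779.
Q̄ = (S₀/π) × [bracket] = (589/π) × 0.035779 = 6.708 W/m².

Q̄ ≈ 6.71 W/m²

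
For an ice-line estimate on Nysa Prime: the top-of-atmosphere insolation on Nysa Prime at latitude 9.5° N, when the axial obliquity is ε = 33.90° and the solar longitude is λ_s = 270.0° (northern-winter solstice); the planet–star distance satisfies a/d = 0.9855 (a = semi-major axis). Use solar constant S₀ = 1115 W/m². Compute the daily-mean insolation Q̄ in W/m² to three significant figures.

Solar declination: sin δ = sin ε · sin λ_s = sin 33.90° × sin 270.0° = -0.55775, so δ = -33.900°.
cos H₀ = −tan(+9.5°) tan(-33.900°) = 0.1124, H₀ = 1.4581 rad.
Bracket: H₀ sin φ sin δ + cos φ cos δ sin H₀ = 1.4581×0.16505×-0.55775 + 0.98629×0.83001×0.99366 = -0.134228 + 0.813440 = 0.679212.
Inverse-square distance factor (a/d)² = 0.9855² = 0.971210.
Q̄ = (S₀/π) × 0.971210 × [bracket] = (1115/π) × 0.971210 × 0.679212 = 234.1 W/m².

Q̄ ≈ 234 W/m²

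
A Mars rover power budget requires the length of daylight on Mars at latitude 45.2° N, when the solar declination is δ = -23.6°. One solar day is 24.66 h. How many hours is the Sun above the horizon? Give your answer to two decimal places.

cos h₀ = −tan ϕ · tan δ = −tan(+45.2°) × tan(-23.600°) = 0.4400, so h₀ = 1.1153 rad = 63.90°.
Daylight = 2h₀/(2π) × 24.66 h = (1.1153/π) × 24.66 = 8.75 h.

8.75 h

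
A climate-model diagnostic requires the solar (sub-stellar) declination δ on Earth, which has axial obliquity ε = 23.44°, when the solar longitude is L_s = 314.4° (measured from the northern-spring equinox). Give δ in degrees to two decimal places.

sin δ = sin ε · sin L_s = sin 23.44° × sin 314.4° = -0.284209.
δ = arcsin(-0.284209) = -16.51°.

δ = -16.51°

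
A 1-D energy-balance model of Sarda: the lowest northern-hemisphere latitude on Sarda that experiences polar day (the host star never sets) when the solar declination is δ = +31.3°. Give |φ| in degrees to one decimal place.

Polar day requires cos H₀ = −tan φ tan δ ≤ −1, i.e. tan φ tan δ ≥ 1.
The boundary is |tan φ| · |tan δ| = 1, so |φ| = 90° − |δ| = 90° − 31.3° = 58.7° in the northern hemisphere.

|φ| = 58.7°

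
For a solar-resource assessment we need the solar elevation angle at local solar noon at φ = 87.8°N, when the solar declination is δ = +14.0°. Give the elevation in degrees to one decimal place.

16.2°

At local noon the hour angle is zero, so the zenith angle equals |φ − δ| = |+87.8° − (+14.000°)| = 73.800°.
Elevation = 90° − 73.800° = 16.2°.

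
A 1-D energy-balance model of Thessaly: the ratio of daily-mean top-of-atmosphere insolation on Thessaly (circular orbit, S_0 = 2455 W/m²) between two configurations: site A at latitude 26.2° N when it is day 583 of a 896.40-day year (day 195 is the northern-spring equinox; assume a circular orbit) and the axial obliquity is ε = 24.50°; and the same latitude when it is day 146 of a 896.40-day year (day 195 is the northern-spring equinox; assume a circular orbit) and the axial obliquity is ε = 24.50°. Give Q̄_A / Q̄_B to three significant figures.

— Configuration A (ϕ=+26.2°):
Solar longitude: L_s = 360° × (583 − 195)/896.40 = 155.823°.
sin δ = sin 24.50° × sin 155.823° = 0.16984, so δ = +9.778°.
cos h₀ = −tan(+26.2°) tan(+9.778°) = -0.0848, h₀ = 1.6557 rad.
Bracket: h₀ sin ϕ sin δ + cos ϕ cos δ sin h₀ = 1.6557×0.44151×0.16984 + 0.89726×0.98547×0.99640 = 0.124154 + 0.881040 = 1.005194.
Q̄ = (S_0/π) × [bracket] = (2455/π) × 1.005194 = 785.51 W/m².
— Configuration B (ϕ=+26.2°):
Solar longitude: L_s = 360° × (146 − 195)/896.40 = -19.679°, i.e. -19.679° + 360° = 340.321°.
sin δ = sin 24.50° × sin 340.321° = -0.13965, so δ = -8.027°.
cos h₀ = −tan(+26.2°) tan(-8.027°) = 0.0694, h₀ = 1.5013 rad.
Bracket: h₀ sin ϕ sin δ + cos ϕ cos δ sin h₀ = 1.5013×0.44151×-0.13965 + 0.89726×0.99020×0.99759 = -0.092565 + 0.886326 = 0.793761.
Q̄ = (S_0/π) × [bracket] = (2455/π) × 0.793761 = 620.29 W/m².
Ratio Q̄_A / Q̄_B = 785.51 / 620.29 = 1.266.

Q̄_A / Q̄_B ≈ 1.27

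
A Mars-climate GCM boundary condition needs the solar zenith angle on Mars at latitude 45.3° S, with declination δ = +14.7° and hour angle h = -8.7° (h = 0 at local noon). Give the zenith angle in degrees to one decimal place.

θ_z = 60.5°

cos θ_z = sin ϕ sin δ + cos ϕ cos δ cos h = -0.180371 + 0.672543 = 0.492172.
θ_z = arccos(0.492172) = 60.5°.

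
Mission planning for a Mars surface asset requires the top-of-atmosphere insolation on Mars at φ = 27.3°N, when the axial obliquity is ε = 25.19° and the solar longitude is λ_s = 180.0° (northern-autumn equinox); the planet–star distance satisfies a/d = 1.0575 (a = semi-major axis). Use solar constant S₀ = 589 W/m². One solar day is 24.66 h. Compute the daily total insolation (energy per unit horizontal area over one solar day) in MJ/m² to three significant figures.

16.5 MJ/m²

Solar declination: sin δ = sin ε · sin λ_s = sin 25.19° × sin 180.0° = 0.00000, so δ = +0.000°.
cos H₀ = −tan(+27.3°) tan(+0.000°) = -0.0000, H₀ = 1.5708 rad.
Bracket: H₀ sin φ sin δ + cos φ cos δ sin H₀ = 1.5708×0.45865×0.00000 + 0.88862×1.00000×1.00000 = 0.000000 + 0.888620 = 0.888620.
Inverse-square distance factor (a/d)² = 1.0575² = 1.118306.
Q̄ = (S₀/π) × 1.118306 × [bracket] = (589/π) × 1.118306 × 0.888620 = 186.31 W/m².
Daily total = Q̄ × 24.66 h × 3600 s/h = 186.31 × 24.66 × 3600 / 10⁶ = 16.54 MJ/m².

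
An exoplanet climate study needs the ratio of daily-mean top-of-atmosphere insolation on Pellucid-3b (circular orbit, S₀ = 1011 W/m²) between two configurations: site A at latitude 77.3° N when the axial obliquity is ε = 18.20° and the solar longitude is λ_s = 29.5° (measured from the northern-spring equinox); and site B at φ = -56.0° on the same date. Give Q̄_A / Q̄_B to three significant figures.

— Configuration A (φ=+77.3°):
Solar declination: sin δ = sin ε · sin λ_s = sin 18.20° × sin 29.5° = 0.15380, so δ = +8.847°.
cos H₀ = −tan(+77.3°) tan(+8.847°) = -0.6907, H₀ = 2.3332 rad.
Bracket: H₀ sin φ sin δ + cos φ cos δ sin H₀ = 2.3332×0.97553×0.15380 + 0.21985×0.98810×0.72315 = 0.350065 + 0.157093 = 0.507158.
Q̄ = (S₀/π) × [bracket] = (1011/π) × 0.507158 = 163.21 W/m².
— Configuration B (φ=-56.0°):
cos H₀ = −tan(-56.0°) tan(+8.847°) = 0.2308, H₀ = 1.3379 rad.
Bracket: H₀ sin φ sin δ + cos φ cos δ sin H₀ = 1.3379×-0.82904×0.15380 + 0.55919×0.98810×0.97301 = -0.170591 + 0.537623 = 0.367032.
Q̄ = (S₀/π) × [bracket] = (1011/π) × 0.367032 = 118.12 W/m².
Ratio Q̄_A / Q̄_B = 163.21 / 118.12 = 1.382.

Q̄_A / Q̄_B ≈ 1.38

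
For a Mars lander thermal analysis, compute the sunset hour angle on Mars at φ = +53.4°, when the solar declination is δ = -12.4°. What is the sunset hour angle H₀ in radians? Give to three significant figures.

cos H₀ = −tan φ · tan δ = −tan(+53.4°) × tan(-12.400°) = 0.2960, so H₀ = 1.2702 rad = 72.78°.

H₀ = 1.27 rad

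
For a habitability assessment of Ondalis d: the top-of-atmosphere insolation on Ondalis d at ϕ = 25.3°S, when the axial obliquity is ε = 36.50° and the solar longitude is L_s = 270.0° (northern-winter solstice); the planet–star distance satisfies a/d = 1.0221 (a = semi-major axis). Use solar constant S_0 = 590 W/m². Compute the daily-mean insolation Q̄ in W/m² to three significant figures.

Solar declination: sin δ = sin ε · sin L_s = sin 36.50° × sin 270.0° = -0.59482, so δ = -36.500°.
cos h₀ = −tan(-25.3°) tan(-36.500°) = -0.3498, h₀ = 1.9281 rad.
Bracket: h₀ sin ϕ sin δ + cos ϕ cos δ sin h₀ = 1.9281×-0.42736×-0.59482 + 0.90408×0.80386×0.93683 = 0.490127 + 0.680845 = 1.170972.
Inverse-square distance factor (a/d)² = 1.0221² = 1.044688.
Q̄ = (S_0/π) × 1.044688 × [bracket] = (590/π) × 1.044688 × 1.170972 = 229.7 W/m².

Q̄ ≈ 230 W/m²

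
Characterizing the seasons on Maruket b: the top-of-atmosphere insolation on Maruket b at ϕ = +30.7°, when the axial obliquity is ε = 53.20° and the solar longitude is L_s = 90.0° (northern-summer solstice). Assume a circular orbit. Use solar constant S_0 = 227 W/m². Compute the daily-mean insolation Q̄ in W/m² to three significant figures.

Q̄ ≈ 96.1 W/m²

Solar declination: sin δ = sin ε · sin L_s = sin 53.20° × sin 90.0° = 0.80073, so δ = +53.200°.
cos h₀ = −tan(+30.7°) tan(+53.200°) = -0.7937, h₀ = 2.4876 rad.
Bracket: h₀ sin ϕ sin δ + cos ϕ cos δ sin h₀ = 2.4876×0.51054×0.80073 + 0.85985×0.59902×0.60832 = 1.016943 + 0.313326 = 1.330269.
Q̄ = (S_0/π) × [bracket] = (227/π) × 1.330269 = 96.12 W/m².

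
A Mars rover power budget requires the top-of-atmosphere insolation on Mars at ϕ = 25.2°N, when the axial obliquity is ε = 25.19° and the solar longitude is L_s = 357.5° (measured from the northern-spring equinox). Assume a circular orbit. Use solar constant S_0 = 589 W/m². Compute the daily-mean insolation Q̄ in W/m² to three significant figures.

Solar declination: sin δ = sin ε · sin L_s = sin 25.19° × sin 357.5° = -0.01857, so δ = -1.064°.
cos h₀ = −tan(+25.2°) tan(-1.064°) = 0.0087, h₀ = 1.5621 rad.
Bracket: h₀ sin ϕ sin δ + cos ϕ cos δ sin h₀ = 1.5621×0.42578×-0.01857 + 0.90483×0.99983×0.99996 = -0.012351 + 0.904640 = 0.892289.
Q̄ = (S_0/π) × [bracket] = (589/π) × 0.892289 = 167.3 W/m².

Q̄ ≈ 167 W/m²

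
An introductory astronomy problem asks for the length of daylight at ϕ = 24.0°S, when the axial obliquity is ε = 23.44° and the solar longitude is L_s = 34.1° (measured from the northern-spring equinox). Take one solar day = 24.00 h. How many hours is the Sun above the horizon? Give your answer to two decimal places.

Solar declination: sin δ = sin ε · sin L_s = sin 23.44° × sin 34.1° = 0.22302, so δ = +12.886°.
cos h₀ = −tan ϕ · tan δ = −tan(-24.0°) × tan(+12.886°) = 0.1019, so h₀ = 1.4688 rad = 84.15°.
Daylight = 2h₀/(2π) × 24.00 h = (1.4688/π) × 24.00 = 11.22 h.

11.22 h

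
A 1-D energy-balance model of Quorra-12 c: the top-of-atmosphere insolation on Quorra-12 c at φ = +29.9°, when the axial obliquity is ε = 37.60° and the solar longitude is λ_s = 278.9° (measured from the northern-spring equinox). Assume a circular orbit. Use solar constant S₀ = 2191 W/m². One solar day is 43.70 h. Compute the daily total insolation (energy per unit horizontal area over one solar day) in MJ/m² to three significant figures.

Solar declination: sin δ = sin ε · sin λ_s = sin 37.60° × sin 278.9° = -0.60280, so δ = -37.071°.
cos H₀ = −tan(+29.9°) tan(-37.071°) = 0.4344, H₀ = 1.1214 rad.
Bracket: H₀ sin φ sin δ + cos φ cos δ sin H₀ = 1.1214×0.49849×-0.60280 + 0.86690×0.79789×0.90071 = -0.336969 + 0.623013 = 0.286044.
Q̄ = (S₀/π) × [bracket] = (2191/π) × 0.286044 = 199.49 W/m².
Daily total = Q̄ × 43.70 h × 3600 s/h = 199.49 × 43.70 × 3600 / 10⁶ = 31.38 MJ/m².

31.4 MJ/m²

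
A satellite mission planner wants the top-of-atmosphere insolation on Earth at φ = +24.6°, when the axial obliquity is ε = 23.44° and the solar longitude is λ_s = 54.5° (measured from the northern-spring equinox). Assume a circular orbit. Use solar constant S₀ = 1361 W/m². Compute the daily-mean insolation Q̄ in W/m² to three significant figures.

Solar declination: sin δ = sin ε · sin λ_s = sin 23.44° × sin 54.5° = 0.32385, so δ = +18.896°.
cos H₀ = −tan(+24.6°) tan(+18.896°) = -0.1567, H₀ = 1.7282 rad.
Bracket: H₀ sin φ sin δ + cos φ cos δ sin H₀ = 1.7282×0.41628×0.32385 + 0.90924×0.94611×0.98764 = 0.232983 + 0.849608 = 1.082591.
Q̄ = (S₀/π) × [bracket] = (1361/π) × 1.082591 = 469.0 W/m².

Q̄ ≈ 469 W/m²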